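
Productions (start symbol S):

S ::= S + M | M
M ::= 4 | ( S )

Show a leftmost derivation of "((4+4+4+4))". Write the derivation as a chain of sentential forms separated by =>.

S=>M=>(S)=>(M)=>((S))=>((S+M))=>((S+M+M))=>((S+M+M+M))=>((M+M+M+M))=>((4+M+M+M))=>((4+4+M+M))=>((4+4+4+M))=>((4+4+4+4))

S => M   [S ::= M]
M => (S)   [M ::= ( S )]
(S) => (M)   [S ::= M]
(M) => ((S))   [M ::= ( S )]
((S)) => ((S+M))   [S ::= S + M]
((S+M)) => ((S+M+M))   [S ::= S + M]
((S+M+M)) => ((S+M+M+M))   [S ::= S + M]
((S+M+M+M)) => ((M+M+M+M))   [S ::= M]
((M+M+M+M)) => ((4+M+M+M))   [M ::= 4]
((4+M+M+M)) => ((4+4+M+M))   [M ::= 4]
((4+4+M+M)) => ((4+4+4+M))   [M ::= 4]
((4+4+4+M)) => ((4+4+4+4))   [M ::= 4]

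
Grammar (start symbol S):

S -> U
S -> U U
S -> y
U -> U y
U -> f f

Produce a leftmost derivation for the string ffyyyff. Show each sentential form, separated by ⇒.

S ⇒ UU   [S -> U U]
UU ⇒ UyU   [U -> U y]
UyU ⇒ UyyU   [U -> U y]
UyyU ⇒ UyyyU   [U -> U y]
UyyyU ⇒ ffyyyU   [U -> f f]
ffyyyU ⇒ ffyyyff   [U -> f f]

S ⇒ UU ⇒ UyU ⇒ UyyU ⇒ UyyyU ⇒ ffyyyU ⇒ ffyyyff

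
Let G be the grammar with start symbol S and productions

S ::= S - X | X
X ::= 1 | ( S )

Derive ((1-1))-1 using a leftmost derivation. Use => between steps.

S => S-X => X-X => (S)-X => (X)-X => ((S))-X => ((S-X))-X => ((X-X))-X => ((1-X))-X => ((1-1))-X => ((1-1))-1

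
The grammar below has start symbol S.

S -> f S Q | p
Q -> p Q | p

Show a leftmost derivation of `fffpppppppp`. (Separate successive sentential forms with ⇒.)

S ⇒ fSQ ⇒ ffSQQ ⇒ fffSQQQ ⇒ fffpQQQ ⇒ fffppQQQ ⇒ fffpppQQQ ⇒ fffppppQQQ ⇒ fffpppppQQ ⇒ fffppppppQQ ⇒ fffpppppppQ ⇒ fffpppppppp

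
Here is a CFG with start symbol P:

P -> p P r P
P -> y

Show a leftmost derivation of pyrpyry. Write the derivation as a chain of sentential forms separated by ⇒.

P ⇒ pPrP ⇒ pyrP ⇒ pyrpPrP ⇒ pyrpyrP ⇒ pyrpyry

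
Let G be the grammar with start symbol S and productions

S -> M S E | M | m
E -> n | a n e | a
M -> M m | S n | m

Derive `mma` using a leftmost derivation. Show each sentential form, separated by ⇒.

S ⇒ MSE   [S -> M S E]
MSE ⇒ mSE   [M -> m]
mSE ⇒ mmE   [S -> m]
mmE ⇒ mma   [E -> a]

S⇒MSE⇒mSE⇒mmE⇒mma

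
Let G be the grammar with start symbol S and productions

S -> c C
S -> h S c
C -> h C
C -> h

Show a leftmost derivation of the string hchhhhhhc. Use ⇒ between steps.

S ⇒ hSc   [S -> h S c]
hSc ⇒ hcCc   [S -> c C]
hcCc ⇒ hchCc   [C -> h C]
hchCc ⇒ hchhCc   [C -> h C]
hchhCc ⇒ hchhhCc   [C -> h C]
hchhhCc ⇒ hchhhhCc   [C -> h C]
hchhhhCc ⇒ hchhhhhCc   [C -> h C]
hchhhhhCc ⇒ hchhhhhhc   [C -> h]

S ⇒ hSc ⇒ hcCc ⇒ hchCc ⇒ hchhCc ⇒ hchhhCc ⇒ hchhhhCc ⇒ hchhhhhCc ⇒ hchhhhhhc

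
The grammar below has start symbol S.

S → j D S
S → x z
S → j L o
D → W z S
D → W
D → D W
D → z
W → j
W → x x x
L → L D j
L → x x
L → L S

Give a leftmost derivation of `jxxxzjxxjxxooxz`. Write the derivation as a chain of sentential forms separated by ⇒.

S ⇒ jDS   [S → j D S]
jDS ⇒ jWzSS   [D → W z S]
jWzSS ⇒ jxxxzSS   [W → x x x]
jxxxzSS ⇒ jxxxzjLoS   [S → j L o]
jxxxzjLoS ⇒ jxxxzjLSoS   [L → L S]
jxxxzjLSoS ⇒ jxxxzjxxSoS   [L → x x]
jxxxzjxxSoS ⇒ jxxxzjxxjLooS   [S → j L o]
jxxxzjxxjLooS ⇒ jxxxzjxxjxxooS   [L → x x]
jxxxzjxxjxxooS ⇒ jxxxzjxxjxxooxz   [S → x z]

S ⇒ jDS ⇒ jWzSS ⇒ jxxxzSS ⇒ jxxxzjLoS ⇒ jxxxzjLSoS ⇒ jxxxzjxxSoS ⇒ jxxxzjxxjLooS ⇒ jxxxzjxxjxxooS ⇒ jxxxzjxxjxxooxz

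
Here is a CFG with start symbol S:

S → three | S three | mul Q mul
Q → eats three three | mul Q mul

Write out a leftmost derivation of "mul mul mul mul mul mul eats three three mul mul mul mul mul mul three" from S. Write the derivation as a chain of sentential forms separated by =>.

S => S three => mul Q mul three => mul mul Q mul mul three => mul mul mul Q mul mul mul three => mul mul mul mul Q mul mul mul mul three => mul mul mul mul mul Q mul mul mul mul mul three => mul mul mul mul mul mul Q mul mul mul mul mul mul three => mul mul mul mul mul mul eats three three mul mul mul mul mul mul three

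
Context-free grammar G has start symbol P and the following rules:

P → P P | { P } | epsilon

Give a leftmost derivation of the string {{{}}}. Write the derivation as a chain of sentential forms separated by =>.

P=>PP=>PPP=>{P}PP=>{PP}PP=>{{P}P}PP=>{{{P}}P}PP=>{{{}}P}PP=>{{{}}}PP=>{{{}}}P=>{{{}}}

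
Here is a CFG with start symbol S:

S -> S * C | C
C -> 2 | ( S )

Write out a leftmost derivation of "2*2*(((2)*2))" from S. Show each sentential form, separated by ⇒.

S⇒S*C⇒S*C*C⇒C*C*C⇒2*C*C⇒2*2*C⇒2*2*(S)⇒2*2*(C)⇒2*2*((S))⇒2*2*((S*C))⇒2*2*((C*C))⇒2*2*(((S)*C))⇒2*2*(((C)*C))⇒2*2*(((2)*C))⇒2*2*(((2)*2))

S ⇒ S*C   [S -> S * C]
S*C ⇒ S*C*C   [S -> S * C]
S*C*C ⇒ C*C*C   [S -> C]
C*C*C ⇒ 2*C*C   [C -> 2]
2*C*C ⇒ 2*2*C   [C -> 2]
2*2*C ⇒ 2*2*(S)   [C -> ( S )]
2*2*(S) ⇒ 2*2*(C)   [S -> C]
2*2*(C) ⇒ 2*2*((S))   [C -> ( S )]
2*2*((S)) ⇒ 2*2*((S*C))   [S -> S * C]
2*2*((S*C)) ⇒ 2*2*((C*C))   [S -> C]
2*2*((C*C)) ⇒ 2*2*(((S)*C))   [C -> ( S )]
2*2*(((S)*C)) ⇒ 2*2*(((C)*C))   [S -> C]
2*2*(((C)*C)) ⇒ 2*2*(((2)*C))   [C -> 2]
2*2*(((2)*C)) ⇒ 2*2*(((2)*2))   [C -> 2]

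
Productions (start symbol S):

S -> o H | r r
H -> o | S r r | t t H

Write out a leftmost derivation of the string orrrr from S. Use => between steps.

S => oH => oSrr => orrrr

S => oH   [S -> o H]
oH => oSrr   [H -> S r r]
oSrr => orrrr   [S -> r r]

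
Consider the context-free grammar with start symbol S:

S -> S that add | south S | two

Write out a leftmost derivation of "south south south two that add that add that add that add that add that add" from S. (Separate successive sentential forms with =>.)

S => S that add   [S -> S that add]
S that add => south S that add   [S -> south S]
south S that add => south S that add that add   [S -> S that add]
south S that add that add => south S that add that add that add   [S -> S that add]
south S that add that add that add => south south S that add that add that add   [S -> south S]
south south S that add that add that add => south south south S that add that add that add   [S -> south S]
south south south S that add that add that add => south south south S that add that add that add that add   [S -> S that add]
south south south S that add that add that add that add => south south south S that add that add that add that add that add   [S -> S that add]
south south south S that add that add that add that add that add => south south south S that add that add that add that add that add that add   [S -> S that add]
south south south S that add that add that add that add that add that add => south south south two that add that add that add that add that add that add   [S -> two]

S => S that add => south S that add => south S that add that add => south S that add that add that add => south south S that add that add that add => south south south S that add that add that add => south south south S that add that add that add that add => south south south S that add that add that add that add that add => south south south S that add that add that add that add that add that add => south south south two that add that add that add that add that add that add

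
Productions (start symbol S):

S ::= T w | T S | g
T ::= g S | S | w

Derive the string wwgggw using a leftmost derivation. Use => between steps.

S => Tw   [S ::= T w]
Tw => Sw   [T ::= S]
Sw => TSw   [S ::= T S]
TSw => SSw   [T ::= S]
SSw => TwSw   [S ::= T w]
TwSw => wwSw   [T ::= w]
wwSw => wwTSw   [S ::= T S]
wwTSw => wwgSSw   [T ::= g S]
wwgSSw => wwggSw   [S ::= g]
wwggSw => wwgggw   [S ::= g]

S => Tw => Sw => TSw => SSw => TwSw => wwSw => wwTSw => wwgSSw => wwggSw => wwgggw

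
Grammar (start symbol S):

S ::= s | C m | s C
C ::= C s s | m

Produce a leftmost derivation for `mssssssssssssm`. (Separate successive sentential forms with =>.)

S => Cm   [S ::= C m]
Cm => Cssm   [C ::= C s s]
Cssm => Cssssm   [C ::= C s s]
Cssssm => Cssssssm   [C ::= C s s]
Cssssssm => Cssssssssm   [C ::= C s s]
Cssssssssm => Cssssssssssm   [C ::= C s s]
Cssssssssssm => Cssssssssssssm   [C ::= C s s]
Cssssssssssssm => mssssssssssssm   [C ::= m]

S => Cm => Cssm => Cssssm => Cssssssm => Cssssssssm => Cssssssssssm => Cssssssssssssm => mssssssssssssm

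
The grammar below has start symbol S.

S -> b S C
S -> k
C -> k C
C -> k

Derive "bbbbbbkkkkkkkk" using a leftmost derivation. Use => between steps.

S => bSC   [S -> b S C]
bSC => bbSCC   [S -> b S C]
bbSCC => bbbSCCC   [S -> b S C]
bbbSCCC => bbbbSCCCC   [S -> b S C]
bbbbSCCCC => bbbbbSCCCCC   [S -> b S C]
bbbbbSCCCCC => bbbbbbSCCCCCC   [S -> b S C]
bbbbbbSCCCCCC => bbbbbbkCCCCCC   [S -> k]
bbbbbbkCCCCCC => bbbbbbkkCCCCC   [C -> k]
bbbbbbkkCCCCC => bbbbbbkkkCCCC   [C -> k]
bbbbbbkkkCCCC => bbbbbbkkkkCCC   [C -> k]
bbbbbbkkkkCCC => bbbbbbkkkkkCCC   [C -> k C]
bbbbbbkkkkkCCC => bbbbbbkkkkkkCC   [C -> k]
bbbbbbkkkkkkCC => bbbbbbkkkkkkkC   [C -> k]
bbbbbbkkkkkkkC => bbbbbbkkkkkkkk   [C -> k]

S => bSC => bbSCC => bbbSCCC => bbbbSCCCC => bbbbbSCCCCC => bbbbbbSCCCCCC => bbbbbbkCCCCCC => bbbbbbkkCCCCC => bbbbbbkkkCCCC => bbbbbbkkkkCCC => bbbbbbkkkkkCCC => bbbbbbkkkkkkCC => bbbbbbkkkkkkkC => bbbbbbkkkkkkkk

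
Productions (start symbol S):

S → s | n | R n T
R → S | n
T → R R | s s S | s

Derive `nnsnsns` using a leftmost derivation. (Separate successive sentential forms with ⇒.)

S ⇒ RnT   [S → R n T]
RnT ⇒ SnT   [R → S]
SnT ⇒ RnTnT   [S → R n T]
RnTnT ⇒ SnTnT   [R → S]
SnTnT ⇒ RnTnTnT   [S → R n T]
RnTnTnT ⇒ nnTnTnT   [R → n]
nnTnTnT ⇒ nnsnTnT   [T → s]
nnsnTnT ⇒ nnsnsnT   [T → s]
nnsnsnT ⇒ nnsnsns   [T → s]

S ⇒ RnT ⇒ SnT ⇒ RnTnT ⇒ SnTnT ⇒ RnTnTnT ⇒ nnTnTnT ⇒ nnsnTnT ⇒ nnsnsnT ⇒ nnsnsns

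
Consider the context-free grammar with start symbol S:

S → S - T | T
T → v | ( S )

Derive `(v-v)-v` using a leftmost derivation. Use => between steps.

S => S-T   [S → S - T]
S-T => T-T   [S → T]
T-T => (S)-T   [T → ( S )]
(S)-T => (S-T)-T   [S → S - T]
(S-T)-T => (T-T)-T   [S → T]
(T-T)-T => (v-T)-T   [T → v]
(v-T)-T => (v-v)-T   [T → v]
(v-v)-T => (v-v)-v   [T → v]

S=>S-T=>T-T=>(S)-T=>(S-T)-T=>(T-T)-T=>(v-T)-T=>(v-v)-T=>(v-v)-v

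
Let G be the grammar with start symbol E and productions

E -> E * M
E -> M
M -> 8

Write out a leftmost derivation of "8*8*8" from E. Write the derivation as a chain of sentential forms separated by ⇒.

E ⇒ E*M   [E -> E * M]
E*M ⇒ E*M*M   [E -> E * M]
E*M*M ⇒ M*M*M   [E -> M]
M*M*M ⇒ 8*M*M   [M -> 8]
8*M*M ⇒ 8*8*M   [M -> 8]
8*8*M ⇒ 8*8*8   [M -> 8]

E ⇒ E*M ⇒ E*M*M ⇒ M*M*M ⇒ 8*M*M ⇒ 8*8*M ⇒ 8*8*8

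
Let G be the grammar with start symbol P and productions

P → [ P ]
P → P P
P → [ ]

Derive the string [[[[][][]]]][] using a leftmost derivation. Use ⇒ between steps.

P ⇒ PP ⇒ [P]P ⇒ [[P]]P ⇒ [[[P]]]P ⇒ [[[PP]]]P ⇒ [[[PPP]]]P ⇒ [[[[]PP]]]P ⇒ [[[[][]P]]]P ⇒ [[[[][][]]]]P ⇒ [[[[][][]]]][]

P ⇒ PP   [P → P P]
PP ⇒ [P]P   [P → [ P ]]
[P]P ⇒ [[P]]P   [P → [ P ]]
[[P]]P ⇒ [[[P]]]P   [P → [ P ]]
[[[P]]]P ⇒ [[[PP]]]P   [P → P P]
[[[PP]]]P ⇒ [[[PPP]]]P   [P → P P]
[[[PPP]]]P ⇒ [[[[]PP]]]P   [P → [ ]]
[[[[]PP]]]P ⇒ [[[[][]P]]]P   [P → [ ]]
[[[[][]P]]]P ⇒ [[[[][][]]]]P   [P → [ ]]
[[[[][][]]]]P ⇒ [[[[][][]]]][]   [P → [ ]]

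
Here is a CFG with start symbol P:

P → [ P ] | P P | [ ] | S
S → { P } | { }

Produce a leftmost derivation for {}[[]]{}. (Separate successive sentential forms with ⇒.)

P ⇒ PP   [P → P P]
PP ⇒ PPP   [P → P P]
PPP ⇒ SPP   [P → S]
SPP ⇒ {}PP   [S → { }]
{}PP ⇒ {}[P]P   [P → [ P ]]
{}[P]P ⇒ {}[[]]P   [P → [ ]]
{}[[]]P ⇒ {}[[]]S   [P → S]
{}[[]]S ⇒ {}[[]]{}   [S → { }]

P ⇒ PP ⇒ PPP ⇒ SPP ⇒ {}PP ⇒ {}[P]P ⇒ {}[[]]P ⇒ {}[[]]S ⇒ {}[[]]{}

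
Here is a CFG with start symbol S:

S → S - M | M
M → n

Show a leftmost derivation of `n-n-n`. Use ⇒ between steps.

S⇒S-M⇒S-M-M⇒M-M-M⇒n-M-M⇒n-n-M⇒n-n-n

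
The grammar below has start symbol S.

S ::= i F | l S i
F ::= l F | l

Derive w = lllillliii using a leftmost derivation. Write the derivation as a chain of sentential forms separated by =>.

S => lSi => llSii => lllSiii => llliFiii => lllilFiii => lllillFiii => lllillliii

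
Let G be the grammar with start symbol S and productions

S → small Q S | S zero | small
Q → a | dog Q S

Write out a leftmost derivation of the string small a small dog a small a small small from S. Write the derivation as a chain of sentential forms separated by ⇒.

S ⇒ small Q S   [S → small Q S]
small Q S ⇒ small a S   [Q → a]
small a S ⇒ small a small Q S   [S → small Q S]
small a small Q S ⇒ small a small dog Q S S   [Q → dog Q S]
small a small dog Q S S ⇒ small a small dog a S S   [Q → a]
small a small dog a S S ⇒ small a small dog a small Q S S   [S → small Q S]
small a small dog a small Q S S ⇒ small a small dog a small a S S   [Q → a]
small a small dog a small a S S ⇒ small a small dog a small a small S   [S → small]
small a small dog a small a small S ⇒ small a small dog a small a small small   [S → small]

S ⇒ small Q S ⇒ small a S ⇒ small a small Q S ⇒ small a small dog Q S S ⇒ small a small dog a S S ⇒ small a small dog a small Q S S ⇒ small a small dog a small a S S ⇒ small a small dog a small a small S ⇒ small a small dog a small a small small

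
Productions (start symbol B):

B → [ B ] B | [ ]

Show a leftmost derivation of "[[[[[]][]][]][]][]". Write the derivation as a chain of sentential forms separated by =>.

B => [B]B => [[B]B]B => [[[B]B]B]B => [[[[B]B]B]B]B => [[[[[]]B]B]B]B => [[[[[]][]]B]B]B => [[[[[]][]][]]B]B => [[[[[]][]][]][]]B => [[[[[]][]][]][]][]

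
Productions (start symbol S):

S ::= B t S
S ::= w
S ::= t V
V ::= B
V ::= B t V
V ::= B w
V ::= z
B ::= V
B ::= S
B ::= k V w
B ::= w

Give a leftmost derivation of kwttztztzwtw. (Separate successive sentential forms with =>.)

S => BtS => kVwtS => kBtVwtS => kVtVwtS => kBtVtVwtS => kStVtVwtS => kwtVtVwtS => kwtBtVtVwtS => kwtStVtVwtS => kwttVtVtVwtS => kwttztVtVwtS => kwttztztVwtS => kwttztztzwtS => kwttztztzwtw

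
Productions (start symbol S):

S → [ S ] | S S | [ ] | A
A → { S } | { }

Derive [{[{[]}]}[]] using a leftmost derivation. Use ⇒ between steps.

S⇒[S]⇒[SS]⇒[AS]⇒[{S}S]⇒[{[S]}S]⇒[{[A]}S]⇒[{[{S}]}S]⇒[{[{[]}]}S]⇒[{[{[]}]}[]]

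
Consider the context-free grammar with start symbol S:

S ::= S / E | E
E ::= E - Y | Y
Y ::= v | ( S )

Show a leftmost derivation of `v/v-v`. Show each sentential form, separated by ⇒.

S ⇒ S/E ⇒ E/E ⇒ Y/E ⇒ v/E ⇒ v/E-Y ⇒ v/Y-Y ⇒ v/v-Y ⇒ v/v-v

S ⇒ S/E   [S ::= S / E]
S/E ⇒ E/E   [S ::= E]
E/E ⇒ Y/E   [E ::= Y]
Y/E ⇒ v/E   [Y ::= v]
v/E ⇒ v/E-Y   [E ::= E - Y]
v/E-Y ⇒ v/Y-Y   [E ::= Y]
v/Y-Y ⇒ v/v-Y   [Y ::= v]
v/v-Y ⇒ v/v-v   [Y ::= v]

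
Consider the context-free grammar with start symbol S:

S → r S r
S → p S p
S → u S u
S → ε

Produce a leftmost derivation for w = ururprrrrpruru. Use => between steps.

S => uSu   [S → u S u]
uSu => urSru   [S → r S r]
urSru => uruSuru   [S → u S u]
uruSuru => ururSruru   [S → r S r]
ururSruru => ururpSpruru   [S → p S p]
ururpSpruru => ururprSrpruru   [S → r S r]
ururprSrpruru => ururprrSrrpruru   [S → r S r]
ururprrSrrpruru => ururprrrrpruru   [S → ε]

S => uSu => urSru => uruSuru => ururSruru => ururpSpruru => ururprSrpruru => ururprrSrrpruru => ururprrrrpruru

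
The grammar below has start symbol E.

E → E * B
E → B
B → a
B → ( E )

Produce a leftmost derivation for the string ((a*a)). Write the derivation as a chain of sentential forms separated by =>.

E=>B=>(E)=>(B)=>((E))=>((E*B))=>((B*B))=>((a*B))=>((a*a))

E => B   [E → B]
B => (E)   [B → ( E )]
(E) => (B)   [E → B]
(B) => ((E))   [B → ( E )]
((E)) => ((E*B))   [E → E * B]
((E*B)) => ((B*B))   [E → B]
((B*B)) => ((a*B))   [B → a]
((a*B)) => ((a*a))   [B → a]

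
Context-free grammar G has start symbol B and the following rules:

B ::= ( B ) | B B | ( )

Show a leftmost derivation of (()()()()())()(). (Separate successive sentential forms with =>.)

B => BB   [B ::= B B]
BB => BBB   [B ::= B B]
BBB => (B)BB   [B ::= ( B )]
(B)BB => (BB)BB   [B ::= B B]
(BB)BB => (BBB)BB   [B ::= B B]
(BBB)BB => (BBBB)BB   [B ::= B B]
(BBBB)BB => (()BBB)BB   [B ::= ( )]
(()BBB)BB => (()BBBB)BB   [B ::= B B]
(()BBBB)BB => (()()BBB)BB   [B ::= ( )]
(()()BBB)BB => (()()()BB)BB   [B ::= ( )]
(()()()BB)BB => (()()()()B)BB   [B ::= ( )]
(()()()()B)BB => (()()()()())BB   [B ::= ( )]
(()()()()())BB => (()()()()())()B   [B ::= ( )]
(()()()()())()B => (()()()()())()()   [B ::= ( )]

B=>BB=>BBB=>(B)BB=>(BB)BB=>(BBB)BB=>(BBBB)BB=>(()BBB)BB=>(()BBBB)BB=>(()()BBB)BB=>(()()()BB)BB=>(()()()()B)BB=>(()()()()())BB=>(()()()()())()B=>(()()()()())()()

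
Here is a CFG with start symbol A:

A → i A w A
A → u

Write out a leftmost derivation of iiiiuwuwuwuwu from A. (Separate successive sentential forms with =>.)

A => iAwA   [A → i A w A]
iAwA => iiAwAwA   [A → i A w A]
iiAwAwA => iiiAwAwAwA   [A → i A w A]
iiiAwAwAwA => iiiiAwAwAwAwA   [A → i A w A]
iiiiAwAwAwAwA => iiiiuwAwAwAwA   [A → u]
iiiiuwAwAwAwA => iiiiuwuwAwAwA   [A → u]
iiiiuwuwAwAwA => iiiiuwuwuwAwA   [A → u]
iiiiuwuwuwAwA => iiiiuwuwuwuwA   [A → u]
iiiiuwuwuwuwA => iiiiuwuwuwuwu   [A → u]

A=>iAwA=>iiAwAwA=>iiiAwAwAwA=>iiiiAwAwAwAwA=>iiiiuwAwAwAwA=>iiiiuwuwAwAwA=>iiiiuwuwuwAwA=>iiiiuwuwuwuwA=>iiiiuwuwuwuwu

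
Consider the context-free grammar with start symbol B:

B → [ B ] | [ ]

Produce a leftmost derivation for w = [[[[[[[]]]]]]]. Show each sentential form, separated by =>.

B=>[B]=>[[B]]=>[[[B]]]=>[[[[B]]]]=>[[[[[B]]]]]=>[[[[[[B]]]]]]=>[[[[[[[]]]]]]]

B => [B]   [B → [ B ]]
[B] => [[B]]   [B → [ B ]]
[[B]] => [[[B]]]   [B → [ B ]]
[[[B]]] => [[[[B]]]]   [B → [ B ]]
[[[[B]]]] => [[[[[B]]]]]   [B → [ B ]]
[[[[[B]]]]] => [[[[[[B]]]]]]   [B → [ B ]]
[[[[[[B]]]]]] => [[[[[[[]]]]]]]   [B → [ ]]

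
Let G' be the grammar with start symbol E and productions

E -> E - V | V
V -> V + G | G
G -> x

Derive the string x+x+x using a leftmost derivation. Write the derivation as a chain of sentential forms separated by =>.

E=>V=>V+G=>V+G+G=>G+G+G=>x+G+G=>x+x+G=>x+x+x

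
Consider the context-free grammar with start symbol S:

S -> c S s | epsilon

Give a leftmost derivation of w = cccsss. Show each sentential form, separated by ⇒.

S ⇒ cSs ⇒ ccSss ⇒ cccSsss ⇒ cccsss

S ⇒ cSs   [S -> c S s]
cSs ⇒ ccSss   [S -> c S s]
ccSss ⇒ cccSsss   [S -> c S s]
cccSsss ⇒ cccsss   [S -> epsilon]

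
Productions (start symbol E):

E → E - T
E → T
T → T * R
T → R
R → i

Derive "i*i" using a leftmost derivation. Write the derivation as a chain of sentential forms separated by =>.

E => T => T*R => R*R => i*R => i*i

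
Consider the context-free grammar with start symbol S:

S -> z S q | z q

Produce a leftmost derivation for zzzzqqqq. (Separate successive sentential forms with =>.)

S => zSq => zzSqq => zzzSqqq => zzzzqqqq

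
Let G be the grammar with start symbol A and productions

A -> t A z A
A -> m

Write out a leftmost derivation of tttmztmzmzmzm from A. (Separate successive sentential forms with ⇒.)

A ⇒ tAzA   [A -> t A z A]
tAzA ⇒ ttAzAzA   [A -> t A z A]
ttAzAzA ⇒ tttAzAzAzA   [A -> t A z A]
tttAzAzAzA ⇒ tttmzAzAzA   [A -> m]
tttmzAzAzA ⇒ tttmztAzAzAzA   [A -> t A z A]
tttmztAzAzAzA ⇒ tttmztmzAzAzA   [A -> m]
tttmztmzAzAzA ⇒ tttmztmzmzAzA   [A -> m]
tttmztmzmzAzA ⇒ tttmztmzmzmzA   [A -> m]
tttmztmzmzmzA ⇒ tttmztmzmzmzm   [A -> m]

A⇒tAzA⇒ttAzAzA⇒tttAzAzAzA⇒tttmzAzAzA⇒tttmztAzAzAzA⇒tttmztmzAzAzA⇒tttmztmzmzAzA⇒tttmztmzmzmzA⇒tttmztmzmzmzm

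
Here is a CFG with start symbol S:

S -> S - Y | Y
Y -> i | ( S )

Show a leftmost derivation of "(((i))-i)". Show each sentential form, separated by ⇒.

S⇒Y⇒(S)⇒(S-Y)⇒(Y-Y)⇒((S)-Y)⇒((Y)-Y)⇒(((S))-Y)⇒(((Y))-Y)⇒(((i))-Y)⇒(((i))-i)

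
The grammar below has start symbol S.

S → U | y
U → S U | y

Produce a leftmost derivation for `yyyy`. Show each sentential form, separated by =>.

S=>U=>SU=>UU=>SUU=>yUU=>ySUU=>yyUU=>yyyU=>yyyy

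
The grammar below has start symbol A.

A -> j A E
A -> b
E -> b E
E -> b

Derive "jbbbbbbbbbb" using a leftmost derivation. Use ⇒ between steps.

A⇒jAE⇒jbE⇒jbbE⇒jbbbE⇒jbbbbE⇒jbbbbbE⇒jbbbbbbE⇒jbbbbbbbE⇒jbbbbbbbbE⇒jbbbbbbbbbE⇒jbbbbbbbbbb

A ⇒ jAE   [A -> j A E]
jAE ⇒ jbE   [A -> b]
jbE ⇒ jbbE   [E -> b E]
jbbE ⇒ jbbbE   [E -> b E]
jbbbE ⇒ jbbbbE   [E -> b E]
jbbbbE ⇒ jbbbbbE   [E -> b E]
jbbbbbE ⇒ jbbbbbbE   [E -> b E]
jbbbbbbE ⇒ jbbbbbbbE   [E -> b E]
jbbbbbbbE ⇒ jbbbbbbbbE   [E -> b E]
jbbbbbbbbE ⇒ jbbbbbbbbbE   [E -> b E]
jbbbbbbbbbE ⇒ jbbbbbbbbbb   [E -> b]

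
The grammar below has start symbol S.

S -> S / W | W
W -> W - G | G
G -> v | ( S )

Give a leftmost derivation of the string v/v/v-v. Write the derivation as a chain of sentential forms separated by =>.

S=>S/W=>S/W/W=>W/W/W=>G/W/W=>v/W/W=>v/G/W=>v/v/W=>v/v/W-G=>v/v/G-G=>v/v/v-G=>v/v/v-v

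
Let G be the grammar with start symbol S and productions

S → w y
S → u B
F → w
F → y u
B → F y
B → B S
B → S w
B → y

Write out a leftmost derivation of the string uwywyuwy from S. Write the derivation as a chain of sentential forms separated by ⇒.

S ⇒ uB ⇒ uBS ⇒ uBSS ⇒ uFySS ⇒ uwySS ⇒ uwywyS ⇒ uwywyuB ⇒ uwywyuFy ⇒ uwywyuwy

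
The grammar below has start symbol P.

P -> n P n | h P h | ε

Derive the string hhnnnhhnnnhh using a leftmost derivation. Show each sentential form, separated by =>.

P => hPh => hhPhh => hhnPnhh => hhnnPnnhh => hhnnnPnnnhh => hhnnnhPhnnnhh => hhnnnhhnnnhh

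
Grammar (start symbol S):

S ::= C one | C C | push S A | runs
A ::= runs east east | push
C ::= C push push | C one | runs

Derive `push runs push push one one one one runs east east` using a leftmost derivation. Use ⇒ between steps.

S ⇒ push S A ⇒ push C one A ⇒ push C one one A ⇒ push C one one one A ⇒ push C one one one one A ⇒ push C push push one one one one A ⇒ push runs push push one one one one A ⇒ push runs push push one one one one runs east east

S ⇒ push S A   [S ::= push S A]
push S A ⇒ push C one A   [S ::= C one]
push C one A ⇒ push C one one A   [C ::= C one]
push C one one A ⇒ push C one one one A   [C ::= C one]
push C one one one A ⇒ push C one one one one A   [C ::= C one]
push C one one one one A ⇒ push C push push one one one one A   [C ::= C push push]
push C push push one one one one A ⇒ push runs push push one one one one A   [C ::= runs]
push runs push push one one one one A ⇒ push runs push push one one one one runs east east   [A ::= runs east east]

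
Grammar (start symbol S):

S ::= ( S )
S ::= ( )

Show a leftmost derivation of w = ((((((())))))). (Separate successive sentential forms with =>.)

S => (S) => ((S)) => (((S))) => ((((S)))) => (((((S))))) => ((((((S)))))) => ((((((()))))))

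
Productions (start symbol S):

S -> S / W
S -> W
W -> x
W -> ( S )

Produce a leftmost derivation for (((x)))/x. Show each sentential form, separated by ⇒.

S ⇒ S/W   [S -> S / W]
S/W ⇒ W/W   [S -> W]
W/W ⇒ (S)/W   [W -> ( S )]
(S)/W ⇒ (W)/W   [S -> W]
(W)/W ⇒ ((S))/W   [W -> ( S )]
((S))/W ⇒ ((W))/W   [S -> W]
((W))/W ⇒ (((S)))/W   [W -> ( S )]
(((S)))/W ⇒ (((W)))/W   [S -> W]
(((W)))/W ⇒ (((x)))/W   [W -> x]
(((x)))/W ⇒ (((x)))/x   [W -> x]

S ⇒ S/W ⇒ W/W ⇒ (S)/W ⇒ (W)/W ⇒ ((S))/W ⇒ ((W))/W ⇒ (((S)))/W ⇒ (((W)))/W ⇒ (((x)))/W ⇒ (((x)))/x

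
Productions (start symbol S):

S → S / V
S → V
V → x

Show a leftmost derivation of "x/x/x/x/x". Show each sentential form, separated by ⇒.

S ⇒ S/V   [S → S / V]
S/V ⇒ S/V/V   [S → S / V]
S/V/V ⇒ S/V/V/V   [S → S / V]
S/V/V/V ⇒ S/V/V/V/V   [S → S / V]
S/V/V/V/V ⇒ V/V/V/V/V   [S → V]
V/V/V/V/V ⇒ x/V/V/V/V   [V → x]
x/V/V/V/V ⇒ x/x/V/V/V   [V → x]
x/x/V/V/V ⇒ x/x/x/V/V   [V → x]
x/x/x/V/V ⇒ x/x/x/x/V   [V → x]
x/x/x/x/V ⇒ x/x/x/x/x   [V → x]

S ⇒ S/V ⇒ S/V/V ⇒ S/V/V/V ⇒ S/V/V/V/V ⇒ V/V/V/V/V ⇒ x/V/V/V/V ⇒ x/x/V/V/V ⇒ x/x/x/V/V ⇒ x/x/x/x/V ⇒ x/x/x/x/x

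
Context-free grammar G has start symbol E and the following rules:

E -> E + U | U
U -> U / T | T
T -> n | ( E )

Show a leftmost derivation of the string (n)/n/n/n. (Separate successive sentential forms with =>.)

E => U   [E -> U]
U => U/T   [U -> U / T]
U/T => U/T/T   [U -> U / T]
U/T/T => U/T/T/T   [U -> U / T]
U/T/T/T => T/T/T/T   [U -> T]
T/T/T/T => (E)/T/T/T   [T -> ( E )]
(E)/T/T/T => (U)/T/T/T   [E -> U]
(U)/T/T/T => (T)/T/T/T   [U -> T]
(T)/T/T/T => (n)/T/T/T   [T -> n]
(n)/T/T/T => (n)/n/T/T   [T -> n]
(n)/n/T/T => (n)/n/n/T   [T -> n]
(n)/n/n/T => (n)/n/n/n   [T -> n]

E => U => U/T => U/T/T => U/T/T/T => T/T/T/T => (E)/T/T/T => (U)/T/T/T => (T)/T/T/T => (n)/T/T/T => (n)/n/T/T => (n)/n/n/T => (n)/n/n/n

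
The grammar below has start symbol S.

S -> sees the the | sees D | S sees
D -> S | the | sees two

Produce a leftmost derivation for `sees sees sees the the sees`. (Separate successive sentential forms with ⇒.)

S ⇒ sees D ⇒ sees S ⇒ sees S sees ⇒ sees sees D sees ⇒ sees sees S sees ⇒ sees sees sees the the sees

S ⇒ sees D   [S -> sees D]
sees D ⇒ sees S   [D -> S]
sees S ⇒ sees S sees   [S -> S sees]
sees S sees ⇒ sees sees D sees   [S -> sees D]
sees sees D sees ⇒ sees sees S sees   [D -> S]
sees sees S sees ⇒ sees sees sees the the sees   [S -> sees the the]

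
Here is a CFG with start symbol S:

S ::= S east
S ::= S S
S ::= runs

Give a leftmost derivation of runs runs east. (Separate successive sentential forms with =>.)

S => S east   [S ::= S east]
S east => S S east   [S ::= S S]
S S east => runs S east   [S ::= runs]
runs S east => runs runs east   [S ::= runs]

S => S east => S S east => runs S east => runs runs east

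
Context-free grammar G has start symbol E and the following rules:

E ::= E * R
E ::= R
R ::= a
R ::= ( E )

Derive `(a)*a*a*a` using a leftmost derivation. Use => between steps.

E => E*R => E*R*R => E*R*R*R => R*R*R*R => (E)*R*R*R => (R)*R*R*R => (a)*R*R*R => (a)*a*R*R => (a)*a*a*R => (a)*a*a*a

E => E*R   [E ::= E * R]
E*R => E*R*R   [E ::= E * R]
E*R*R => E*R*R*R   [E ::= E * R]
E*R*R*R => R*R*R*R   [E ::= R]
R*R*R*R => (E)*R*R*R   [R ::= ( E )]
(E)*R*R*R => (R)*R*R*R   [E ::= R]
(R)*R*R*R => (a)*R*R*R   [R ::= a]
(a)*R*R*R => (a)*a*R*R   [R ::= a]
(a)*a*R*R => (a)*a*a*R   [R ::= a]
(a)*a*a*R => (a)*a*a*a   [R ::= a]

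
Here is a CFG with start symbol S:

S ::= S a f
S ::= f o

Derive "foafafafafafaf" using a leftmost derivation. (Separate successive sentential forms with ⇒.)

S⇒Saf⇒Safaf⇒Safafaf⇒Safafafaf⇒Safafafafaf⇒Safafafafafaf⇒foafafafafafaf

S ⇒ Saf   [S ::= S a f]
Saf ⇒ Safaf   [S ::= S a f]
Safaf ⇒ Safafaf   [S ::= S a f]
Safafaf ⇒ Safafafaf   [S ::= S a f]
Safafafaf ⇒ Safafafafaf   [S ::= S a f]
Safafafafaf ⇒ Safafafafafaf   [S ::= S a f]
Safafafafafaf ⇒ foafafafafafaf   [S ::= f o]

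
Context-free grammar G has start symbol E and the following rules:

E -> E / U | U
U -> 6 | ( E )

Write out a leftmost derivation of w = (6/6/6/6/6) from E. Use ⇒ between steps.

E⇒U⇒(E)⇒(E/U)⇒(E/U/U)⇒(E/U/U/U)⇒(E/U/U/U/U)⇒(U/U/U/U/U)⇒(6/U/U/U/U)⇒(6/6/U/U/U)⇒(6/6/6/U/U)⇒(6/6/6/6/U)⇒(6/6/6/6/6)

E ⇒ U   [E -> U]
U ⇒ (E)   [U -> ( E )]
(E) ⇒ (E/U)   [E -> E / U]
(E/U) ⇒ (E/U/U)   [E -> E / U]
(E/U/U) ⇒ (E/U/U/U)   [E -> E / U]
(E/U/U/U) ⇒ (E/U/U/U/U)   [E -> E / U]
(E/U/U/U/U) ⇒ (U/U/U/U/U)   [E -> U]
(U/U/U/U/U) ⇒ (6/U/U/U/U)   [U -> 6]
(6/U/U/U/U) ⇒ (6/6/U/U/U)   [U -> 6]
(6/6/U/U/U) ⇒ (6/6/6/U/U)   [U -> 6]
(6/6/6/U/U) ⇒ (6/6/6/6/U)   [U -> 6]
(6/6/6/6/U) ⇒ (6/6/6/6/6)   [U -> 6]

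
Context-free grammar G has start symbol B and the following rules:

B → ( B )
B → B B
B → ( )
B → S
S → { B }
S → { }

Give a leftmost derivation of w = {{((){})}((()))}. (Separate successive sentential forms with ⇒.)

B ⇒ S   [B → S]
S ⇒ {B}   [S → { B }]
{B} ⇒ {BB}   [B → B B]
{BB} ⇒ {SB}   [B → S]
{SB} ⇒ {{B}B}   [S → { B }]
{{B}B} ⇒ {{(B)}B}   [B → ( B )]
{{(B)}B} ⇒ {{(BB)}B}   [B → B B]
{{(BB)}B} ⇒ {{(()B)}B}   [B → ( )]
{{(()B)}B} ⇒ {{(()S)}B}   [B → S]
{{(()S)}B} ⇒ {{((){})}B}   [S → { }]
{{((){})}B} ⇒ {{((){})}(B)}   [B → ( B )]
{{((){})}(B)} ⇒ {{((){})}((B))}   [B → ( B )]
{{((){})}((B))} ⇒ {{((){})}((()))}   [B → ( )]

B ⇒ S ⇒ {B} ⇒ {BB} ⇒ {SB} ⇒ {{B}B} ⇒ {{(B)}B} ⇒ {{(BB)}B} ⇒ {{(()B)}B} ⇒ {{(()S)}B} ⇒ {{((){})}B} ⇒ {{((){})}(B)} ⇒ {{((){})}((B))} ⇒ {{((){})}((()))}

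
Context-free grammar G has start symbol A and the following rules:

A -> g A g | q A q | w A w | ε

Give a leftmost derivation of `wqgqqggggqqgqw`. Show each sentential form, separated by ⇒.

A ⇒ wAw   [A -> w A w]
wAw ⇒ wqAqw   [A -> q A q]
wqAqw ⇒ wqgAgqw   [A -> g A g]
wqgAgqw ⇒ wqgqAqgqw   [A -> q A q]
wqgqAqgqw ⇒ wqgqqAqqgqw   [A -> q A q]
wqgqqAqqgqw ⇒ wqgqqgAgqqgqw   [A -> g A g]
wqgqqgAgqqgqw ⇒ wqgqqggAggqqgqw   [A -> g A g]
wqgqqggAggqqgqw ⇒ wqgqqggggqqgqw   [A -> ε]

A ⇒ wAw ⇒ wqAqw ⇒ wqgAgqw ⇒ wqgqAqgqw ⇒ wqgqqAqqgqw ⇒ wqgqqgAgqqgqw ⇒ wqgqqggAggqqgqw ⇒ wqgqqggggqqgqw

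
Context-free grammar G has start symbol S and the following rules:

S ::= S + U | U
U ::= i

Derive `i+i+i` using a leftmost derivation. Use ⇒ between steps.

S⇒S+U⇒S+U+U⇒U+U+U⇒i+U+U⇒i+i+U⇒i+i+i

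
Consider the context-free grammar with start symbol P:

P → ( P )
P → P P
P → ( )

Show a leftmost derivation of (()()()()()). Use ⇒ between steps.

P⇒(P)⇒(PP)⇒(PPP)⇒(PPPP)⇒(PPPPP)⇒(()PPPP)⇒(()()PPP)⇒(()()()PP)⇒(()()()()P)⇒(()()()()())

P ⇒ (P)   [P → ( P )]
(P) ⇒ (PP)   [P → P P]
(PP) ⇒ (PPP)   [P → P P]
(PPP) ⇒ (PPPP)   [P → P P]
(PPPP) ⇒ (PPPPP)   [P → P P]
(PPPPP) ⇒ (()PPPP)   [P → ( )]
(()PPPP) ⇒ (()()PPP)   [P → ( )]
(()()PPP) ⇒ (()()()PP)   [P → ( )]
(()()()PP) ⇒ (()()()()P)   [P → ( )]
(()()()()P) ⇒ (()()()()())   [P → ( )]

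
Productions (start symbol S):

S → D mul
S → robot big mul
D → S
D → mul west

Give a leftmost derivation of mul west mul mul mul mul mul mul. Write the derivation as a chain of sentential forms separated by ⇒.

S ⇒ D mul ⇒ S mul ⇒ D mul mul ⇒ S mul mul ⇒ D mul mul mul ⇒ S mul mul mul ⇒ D mul mul mul mul ⇒ S mul mul mul mul ⇒ D mul mul mul mul mul ⇒ S mul mul mul mul mul ⇒ D mul mul mul mul mul mul ⇒ mul west mul mul mul mul mul mul

S ⇒ D mul   [S → D mul]
D mul ⇒ S mul   [D → S]
S mul ⇒ D mul mul   [S → D mul]
D mul mul ⇒ S mul mul   [D → S]
S mul mul ⇒ D mul mul mul   [S → D mul]
D mul mul mul ⇒ S mul mul mul   [D → S]
S mul mul mul ⇒ D mul mul mul mul   [S → D mul]
D mul mul mul mul ⇒ S mul mul mul mul   [D → S]
S mul mul mul mul ⇒ D mul mul mul mul mul   [S → D mul]
D mul mul mul mul mul ⇒ S mul mul mul mul mul   [D → S]
S mul mul mul mul mul ⇒ D mul mul mul mul mul mul   [S → D mul]
D mul mul mul mul mul mul ⇒ mul west mul mul mul mul mul mul   [D → mul west]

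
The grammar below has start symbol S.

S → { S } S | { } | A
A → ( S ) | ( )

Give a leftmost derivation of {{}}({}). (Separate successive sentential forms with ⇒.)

S ⇒ {S}S ⇒ {{}}S ⇒ {{}}A ⇒ {{}}(S) ⇒ {{}}({})

S ⇒ {S}S   [S → { S } S]
{S}S ⇒ {{}}S   [S → { }]
{{}}S ⇒ {{}}A   [S → A]
{{}}A ⇒ {{}}(S)   [A → ( S )]
{{}}(S) ⇒ {{}}({})   [S → { }]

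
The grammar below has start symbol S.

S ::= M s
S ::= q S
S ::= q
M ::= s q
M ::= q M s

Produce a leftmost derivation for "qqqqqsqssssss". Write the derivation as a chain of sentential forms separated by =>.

S => Ms   [S ::= M s]
Ms => qMss   [M ::= q M s]
qMss => qqMsss   [M ::= q M s]
qqMsss => qqqMssss   [M ::= q M s]
qqqMssss => qqqqMsssss   [M ::= q M s]
qqqqMsssss => qqqqqMssssss   [M ::= q M s]
qqqqqMssssss => qqqqqsqssssss   [M ::= s q]

S => Ms => qMss => qqMsss => qqqMssss => qqqqMsssss => qqqqqMssssss => qqqqqsqssssss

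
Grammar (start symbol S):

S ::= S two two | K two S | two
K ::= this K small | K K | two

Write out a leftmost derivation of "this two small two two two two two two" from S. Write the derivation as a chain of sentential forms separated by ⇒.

S ⇒ S two two ⇒ S two two two two ⇒ K two S two two two two ⇒ this K small two S two two two two ⇒ this two small two S two two two two ⇒ this two small two two two two two two

S ⇒ S two two   [S ::= S two two]
S two two ⇒ S two two two two   [S ::= S two two]
S two two two two ⇒ K two S two two two two   [S ::= K two S]
K two S two two two two ⇒ this K small two S two two two two   [K ::= this K small]
this K small two S two two two two ⇒ this two small two S two two two two   [K ::= two]
this two small two S two two two two ⇒ this two small two two two two two two   [S ::= two]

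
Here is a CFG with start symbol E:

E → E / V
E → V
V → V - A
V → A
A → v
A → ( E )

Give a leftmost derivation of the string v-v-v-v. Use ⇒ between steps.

E ⇒ V ⇒ V-A ⇒ V-A-A ⇒ V-A-A-A ⇒ A-A-A-A ⇒ v-A-A-A ⇒ v-v-A-A ⇒ v-v-v-A ⇒ v-v-v-v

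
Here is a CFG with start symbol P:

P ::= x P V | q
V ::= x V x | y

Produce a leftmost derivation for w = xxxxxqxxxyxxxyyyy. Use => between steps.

P => xPV => xxPVV => xxxPVVV => xxxxPVVVV => xxxxxPVVVVV => xxxxxqVVVVV => xxxxxqxVxVVVV => xxxxxqxxVxxVVVV => xxxxxqxxxVxxxVVVV => xxxxxqxxxyxxxVVVV => xxxxxqxxxyxxxyVVV => xxxxxqxxxyxxxyyVV => xxxxxqxxxyxxxyyyV => xxxxxqxxxyxxxyyyy

P => xPV   [P ::= x P V]
xPV => xxPVV   [P ::= x P V]
xxPVV => xxxPVVV   [P ::= x P V]
xxxPVVV => xxxxPVVVV   [P ::= x P V]
xxxxPVVVV => xxxxxPVVVVV   [P ::= x P V]
xxxxxPVVVVV => xxxxxqVVVVV   [P ::= q]
xxxxxqVVVVV => xxxxxqxVxVVVV   [V ::= x V x]
xxxxxqxVxVVVV => xxxxxqxxVxxVVVV   [V ::= x V x]
xxxxxqxxVxxVVVV => xxxxxqxxxVxxxVVVV   [V ::= x V x]
xxxxxqxxxVxxxVVVV => xxxxxqxxxyxxxVVVV   [V ::= y]
xxxxxqxxxyxxxVVVV => xxxxxqxxxyxxxyVVV   [V ::= y]
xxxxxqxxxyxxxyVVV => xxxxxqxxxyxxxyyVV   [V ::= y]
xxxxxqxxxyxxxyyVV => xxxxxqxxxyxxxyyyV   [V ::= y]
xxxxxqxxxyxxxyyyV => xxxxxqxxxyxxxyyyy   [V ::= y]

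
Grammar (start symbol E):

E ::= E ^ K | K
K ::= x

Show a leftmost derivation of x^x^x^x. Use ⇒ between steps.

E ⇒ E^K ⇒ E^K^K ⇒ E^K^K^K ⇒ K^K^K^K ⇒ x^K^K^K ⇒ x^x^K^K ⇒ x^x^x^K ⇒ x^x^x^x

E ⇒ E^K   [E ::= E ^ K]
E^K ⇒ E^K^K   [E ::= E ^ K]
E^K^K ⇒ E^K^K^K   [E ::= E ^ K]
E^K^K^K ⇒ K^K^K^K   [E ::= K]
K^K^K^K ⇒ x^K^K^K   [K ::= x]
x^K^K^K ⇒ x^x^K^K   [K ::= x]
x^x^K^K ⇒ x^x^x^K   [K ::= x]
x^x^x^K ⇒ x^x^x^x   [K ::= x]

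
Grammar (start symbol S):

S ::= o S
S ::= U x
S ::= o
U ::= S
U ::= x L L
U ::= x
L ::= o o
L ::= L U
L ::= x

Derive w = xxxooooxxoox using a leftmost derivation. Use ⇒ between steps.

S ⇒ Ux   [S ::= U x]
Ux ⇒ xLLx   [U ::= x L L]
xLLx ⇒ xLULx   [L ::= L U]
xLULx ⇒ xLUULx   [L ::= L U]
xLUULx ⇒ xxUULx   [L ::= x]
xxUULx ⇒ xxSULx   [U ::= S]
xxSULx ⇒ xxUxULx   [S ::= U x]
xxUxULx ⇒ xxxLLxULx   [U ::= x L L]
xxxLLxULx ⇒ xxxooLxULx   [L ::= o o]
xxxooLxULx ⇒ xxxooooxULx   [L ::= o o]
xxxooooxULx ⇒ xxxooooxxLx   [U ::= x]
xxxooooxxLx ⇒ xxxooooxxoox   [L ::= o o]

S ⇒ Ux ⇒ xLLx ⇒ xLULx ⇒ xLUULx ⇒ xxUULx ⇒ xxSULx ⇒ xxUxULx ⇒ xxxLLxULx ⇒ xxxooLxULx ⇒ xxxooooxULx ⇒ xxxooooxxLx ⇒ xxxooooxxoox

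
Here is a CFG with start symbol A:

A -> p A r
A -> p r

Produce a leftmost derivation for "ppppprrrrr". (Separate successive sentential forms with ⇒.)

A ⇒ pAr ⇒ ppArr ⇒ pppArrr ⇒ ppppArrrr ⇒ ppppprrrrr

A ⇒ pAr   [A -> p A r]
pAr ⇒ ppArr   [A -> p A r]
ppArr ⇒ pppArrr   [A -> p A r]
pppArrr ⇒ ppppArrrr   [A -> p A r]
ppppArrrr ⇒ ppppprrrrr   [A -> p r]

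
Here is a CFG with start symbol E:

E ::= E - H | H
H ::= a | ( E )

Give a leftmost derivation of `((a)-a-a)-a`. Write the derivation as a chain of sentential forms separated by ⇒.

E⇒E-H⇒H-H⇒(E)-H⇒(E-H)-H⇒(E-H-H)-H⇒(H-H-H)-H⇒((E)-H-H)-H⇒((H)-H-H)-H⇒((a)-H-H)-H⇒((a)-a-H)-H⇒((a)-a-a)-H⇒((a)-a-a)-a

E ⇒ E-H   [E ::= E - H]
E-H ⇒ H-H   [E ::= H]
H-H ⇒ (E)-H   [H ::= ( E )]
(E)-H ⇒ (E-H)-H   [E ::= E - H]
(E-H)-H ⇒ (E-H-H)-H   [E ::= E - H]
(E-H-H)-H ⇒ (H-H-H)-H   [E ::= H]
(H-H-H)-H ⇒ ((E)-H-H)-H   [H ::= ( E )]
((E)-H-H)-H ⇒ ((H)-H-H)-H   [E ::= H]
((H)-H-H)-H ⇒ ((a)-H-H)-H   [H ::= a]
((a)-H-H)-H ⇒ ((a)-a-H)-H   [H ::= a]
((a)-a-H)-H ⇒ ((a)-a-a)-H   [H ::= a]
((a)-a-a)-H ⇒ ((a)-a-a)-a   [H ::= a]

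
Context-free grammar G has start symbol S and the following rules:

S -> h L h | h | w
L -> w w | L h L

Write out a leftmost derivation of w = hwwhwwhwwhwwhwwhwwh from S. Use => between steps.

S => hLh => hLhLh => hLhLhLh => hLhLhLhLh => hLhLhLhLhLh => hLhLhLhLhLhLh => hwwhLhLhLhLhLh => hwwhwwhLhLhLhLh => hwwhwwhwwhLhLhLh => hwwhwwhwwhwwhLhLh => hwwhwwhwwhwwhwwhLh => hwwhwwhwwhwwhwwhwwh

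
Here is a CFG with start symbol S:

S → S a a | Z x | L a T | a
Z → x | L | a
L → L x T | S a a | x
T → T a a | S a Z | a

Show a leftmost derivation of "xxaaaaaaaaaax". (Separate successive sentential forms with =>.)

S=>Zx=>Lx=>Saax=>LaTaax=>SaaaTaax=>SaaaaaTaax=>SaaaaaaaTaax=>ZxaaaaaaaTaax=>xxaaaaaaaTaax=>xxaaaaaaaaaax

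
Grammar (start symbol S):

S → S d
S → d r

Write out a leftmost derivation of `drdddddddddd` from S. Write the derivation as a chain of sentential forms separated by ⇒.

S ⇒ Sd   [S → S d]
Sd ⇒ Sdd   [S → S d]
Sdd ⇒ Sddd   [S → S d]
Sddd ⇒ Sdddd   [S → S d]
Sdddd ⇒ Sddddd   [S → S d]
Sddddd ⇒ Sdddddd   [S → S d]
Sdddddd ⇒ Sddddddd   [S → S d]
Sddddddd ⇒ Sdddddddd   [S → S d]
Sdddddddd ⇒ Sddddddddd   [S → S d]
Sddddddddd ⇒ Sdddddddddd   [S → S d]
Sdddddddddd ⇒ drdddddddddd   [S → d r]

S ⇒ Sd ⇒ Sdd ⇒ Sddd ⇒ Sdddd ⇒ Sddddd ⇒ Sdddddd ⇒ Sddddddd ⇒ Sdddddddd ⇒ Sddddddddd ⇒ Sdddddddddd ⇒ drdddddddddd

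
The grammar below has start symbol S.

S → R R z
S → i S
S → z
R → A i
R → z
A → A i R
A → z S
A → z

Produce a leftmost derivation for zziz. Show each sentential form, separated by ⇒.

S ⇒ RRz ⇒ zRz ⇒ zAiz ⇒ zziz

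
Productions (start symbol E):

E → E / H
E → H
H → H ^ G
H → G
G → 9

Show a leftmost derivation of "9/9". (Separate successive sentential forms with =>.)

E=>E/H=>H/H=>G/H=>9/H=>9/G=>9/9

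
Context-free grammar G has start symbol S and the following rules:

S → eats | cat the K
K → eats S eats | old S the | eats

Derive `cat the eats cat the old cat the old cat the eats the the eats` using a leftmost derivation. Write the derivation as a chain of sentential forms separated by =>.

S => cat the K => cat the eats S eats => cat the eats cat the K eats => cat the eats cat the old S the eats => cat the eats cat the old cat the K the eats => cat the eats cat the old cat the old S the the eats => cat the eats cat the old cat the old cat the K the the eats => cat the eats cat the old cat the old cat the eats the the eats

S => cat the K   [S → cat the K]
cat the K => cat the eats S eats   [K → eats S eats]
cat the eats S eats => cat the eats cat the K eats   [S → cat the K]
cat the eats cat the K eats => cat the eats cat the old S the eats   [K → old S the]
cat the eats cat the old S the eats => cat the eats cat the old cat the K the eats   [S → cat the K]
cat the eats cat the old cat the K the eats => cat the eats cat the old cat the old S the the eats   [K → old S the]
cat the eats cat the old cat the old S the the eats => cat the eats cat the old cat the old cat the K the the eats   [S → cat the K]
cat the eats cat the old cat the old cat the K the the eats => cat the eats cat the old cat the old cat the eats the the eats   [K → eats]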